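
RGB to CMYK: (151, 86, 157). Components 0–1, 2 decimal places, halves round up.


R'=151/255≈0.5922, G'=86/255≈0.3373, B'=157/255≈0.6157
K = 1 - max(R',G',B') = 1 - 157/255 = 98/255 = 0.38431… → 0.38
(1-R'-K)/(1-K) simplifies to (max-R)/max with max = 157:
C = (157-151)/157 = 6/157 = 0.03821… → 0.04
M = (157-86)/157 = 71/157 = 0.45222… → 0.45
Y = (157-157)/157 = 0/157 = 0 → 0.00
= CMYK(0.04, 0.45, 0.00, 0.38)


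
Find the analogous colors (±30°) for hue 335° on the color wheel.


Base hue: 335°
Left analog: (335 - 30) mod 360 = 305°
Right analog: (335 + 30) mod 360 = 5°
Analogous hues = 305° and 5°


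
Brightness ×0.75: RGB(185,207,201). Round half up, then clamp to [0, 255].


Multiply each channel by 0.75, round half up, clamp to [0, 255]
R: 185×0.75 = 138.75 → round → 139
G: 207×0.75 = 155.25 → round → 155
B: 201×0.75 = 150.75 → round → 151
= RGB(139, 155, 151)


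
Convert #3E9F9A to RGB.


3E → 62 (R)
9F → 159 (G)
9A → 154 (B)
= RGB(62, 159, 154)


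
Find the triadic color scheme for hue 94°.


Triadic: equally spaced at 120° intervals
H1 = 94°
H2 = (94 + 120) mod 360 = 214°
H3 = (94 + 240) mod 360 = 334°
Triadic = 94°, 214°, 334°


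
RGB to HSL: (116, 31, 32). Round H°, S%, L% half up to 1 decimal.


Normalize: R'=116/255≈0.4549, G'=31/255≈0.1216, B'=32/255≈0.1255
Max=116/255, Min=31/255, Δ=Max-Min=85/255
L = (Max+Min)/2 = (116+31)/510 = 147/510 = 0.28823… → L = 28.8%
L ≤ 0.5 → S = Δ/(Max+Min) = 85/(116+31) = 85/147 = 0.57823… → S = 57.8%
(the 1/255 factors cancel in S and H, so raw channel differences can be used)
Max is R' → H = 60 × (((G-B)/Δ) mod 6) = 60 × (((31-32)/85) mod 6)
  (-1)/85 = -0.0117…; negative, so add 6 → 5.9882…
  H = 60 × 5.9882… = 359.294…° → H = 359.3°
= HSL(359.3°, 57.8%, 28.8%)


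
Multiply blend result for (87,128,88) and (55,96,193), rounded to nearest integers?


Multiply: C = A×B/255, rounded to nearest integer
R: 87×55/255 = 4785/255 ≈ 18.765 → 19
G: 128×96/255 = 12288/255 ≈ 48.188 → 48
B: 88×193/255 = 16984/255 ≈ 66.604 → 67
= RGB(19, 48, 67)


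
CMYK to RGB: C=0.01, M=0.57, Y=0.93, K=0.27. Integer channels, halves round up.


R = 255 × (1-C) × (1-K) = 255 × 0.99 × 0.73 = 184.2885 → 184
G = 255 × (1-M) × (1-K) = 255 × 0.43 × 0.73 = 80.0445 → 80
B = 255 × (1-Y) × (1-K) = 255 × 0.07 × 0.73 = 13.0305 → 13
= RGB(184, 80, 13)


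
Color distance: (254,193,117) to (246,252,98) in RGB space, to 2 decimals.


d = √[(R₁-R₂)² + (G₁-G₂)² + (B₁-B₂)²]
d = √[(254-246)² + (193-252)² + (117-98)²]
d = √[64 + 3481 + 361]
d = √3906
d ≈ 62.50


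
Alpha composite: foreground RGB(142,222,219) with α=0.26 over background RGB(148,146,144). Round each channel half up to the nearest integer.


C = α×F + (1-α)×B, with 1-α = 0.74
R: 0.26×142 + 0.74×148 = 36.92 + 109.52 = 146.44 → 146
G: 0.26×222 + 0.74×146 = 57.72 + 108.04 = 165.76 → 166
B: 0.26×219 + 0.74×144 = 56.94 + 106.56 = 163.50 → 164
= RGB(146, 166, 164)


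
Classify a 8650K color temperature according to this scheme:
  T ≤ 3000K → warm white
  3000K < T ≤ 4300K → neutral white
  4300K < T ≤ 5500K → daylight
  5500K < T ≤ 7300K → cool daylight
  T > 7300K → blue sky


Temperature: 8650K
8650K > 7300K → blue sky
Classification: blue sky


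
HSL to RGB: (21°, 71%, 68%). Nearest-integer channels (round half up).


H=21°, S=0.71, L=0.68
C = (1-|2L-1|)×S = (1-|0.36|)×0.71 = 0.4544
H' = H/60 = 21/60 ≈ 0.3500; X = C×(1-|H' mod 2 - 1|) = 0.15904
m = L - C/2 = 0.68 - 0.2272 = 0.4528
Sector ⌊H'⌋ = 0 → (R',G',B') = (0.4544, 0.15904, 0.0)
RGB = ((R'+m)×255, (G'+m)×255, (B'+m)×255) = (231.336, 156.0192, 115.464)
Round half up → RGB(231, 156, 115)


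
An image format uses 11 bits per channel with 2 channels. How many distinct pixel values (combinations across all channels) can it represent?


Total bits = 11 bits/channel × 2 channels = 22 bits
Distinct pixel values = 2^22
= 4,194,304 pixel values


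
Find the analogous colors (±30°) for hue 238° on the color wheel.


Base hue: 238°
Left analog: (238 - 30) mod 360 = 208°
Right analog: (238 + 30) mod 360 = 268°
Analogous hues = 208° and 268°


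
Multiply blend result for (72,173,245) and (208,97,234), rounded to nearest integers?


Multiply: C = A×B/255, rounded to nearest integer
R: 72×208/255 = 14976/255 ≈ 58.729 → 59
G: 173×97/255 = 16781/255 ≈ 65.808 → 66
B: 245×234/255 = 57330/255 ≈ 224.824 → 225
= RGB(59, 66, 225)


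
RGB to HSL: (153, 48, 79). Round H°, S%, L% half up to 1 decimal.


Normalize: R'=153/255≈0.6000, G'=48/255≈0.1882, B'=79/255≈0.3098
Max=153/255, Min=48/255, Δ=Max-Min=105/255
L = (Max+Min)/2 = (153+48)/510 = 201/510 = 0.39411… → L = 39.4%
L ≤ 0.5 → S = Δ/(Max+Min) = 105/(153+48) = 105/201 = 0.52238… → S = 52.2%
(the 1/255 factors cancel in S and H, so raw channel differences can be used)
Max is R' → H = 60 × (((G-B)/Δ) mod 6) = 60 × (((48-79)/105) mod 6)
  (-31)/105 = -0.2952…; negative, so add 6 → 5.7047…
  H = 60 × 5.7047… = 342.285…° → H = 342.3°
= HSL(342.3°, 52.2%, 39.4%)


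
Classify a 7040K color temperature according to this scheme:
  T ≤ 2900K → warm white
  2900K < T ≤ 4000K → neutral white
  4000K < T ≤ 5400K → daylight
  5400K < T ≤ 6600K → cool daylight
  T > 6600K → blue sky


Temperature: 7040K
7040K > 6600K → blue sky
Classification: blue sky


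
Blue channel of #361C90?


Color: #361C90
R = 36 = 54
G = 1C = 28
B = 90 = 144
Blue = 144


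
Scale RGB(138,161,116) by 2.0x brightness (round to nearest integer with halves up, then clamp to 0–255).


Multiply each channel by 2.0, round half up, clamp to [0, 255]
R: 138×2.0 = 276 → clamp → 255
G: 161×2.0 = 322 → clamp → 255
B: 116×2.0 = 232
= RGB(255, 255, 232)


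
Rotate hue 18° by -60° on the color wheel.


New hue = (H + rotation) mod 360
New hue = (18 -60) mod 360
= -42 mod 360
= 318°


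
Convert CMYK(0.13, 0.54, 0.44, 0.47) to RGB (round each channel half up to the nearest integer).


R = 255 × (1-C) × (1-K) = 255 × 0.87 × 0.53 = 117.5805 → 118
G = 255 × (1-M) × (1-K) = 255 × 0.46 × 0.53 = 62.169 → 62
B = 255 × (1-Y) × (1-K) = 255 × 0.56 × 0.53 = 75.684 → 76
= RGB(118, 62, 76)


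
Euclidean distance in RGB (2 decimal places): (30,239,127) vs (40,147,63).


d = √[(R₁-R₂)² + (G₁-G₂)² + (B₁-B₂)²]
d = √[(30-40)² + (239-147)² + (127-63)²]
d = √[100 + 8464 + 4096]
d = √12660
d ≈ 112.52


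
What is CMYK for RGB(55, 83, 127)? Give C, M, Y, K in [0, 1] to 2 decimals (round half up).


R'=55/255≈0.2157, G'=83/255≈0.3255, B'=127/255≈0.4980
K = 1 - max(R',G',B') = 1 - 127/255 = 128/255 = 0.50196… → 0.50
(1-R'-K)/(1-K) simplifies to (max-R)/max with max = 127:
C = (127-55)/127 = 72/127 = 0.56692… → 0.57
M = (127-83)/127 = 44/127 = 0.34645… → 0.35
Y = (127-127)/127 = 0/127 = 0 → 0.00
= CMYK(0.57, 0.35, 0.00, 0.50)


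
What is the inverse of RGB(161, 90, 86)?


Invert: (255-R, 255-G, 255-B)
R: 255-161 = 94
G: 255-90 = 165
B: 255-86 = 169
= RGB(94, 165, 169)


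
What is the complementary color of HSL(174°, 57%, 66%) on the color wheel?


Complement = opposite side of color wheel = hue + 180°
H' = (174 + 180) mod 360 = 354°
S and L unchanged.
= HSL(354°, 57%, 66%)


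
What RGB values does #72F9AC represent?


72 → 114 (R)
F9 → 249 (G)
AC → 172 (B)
= RGB(114, 249, 172)


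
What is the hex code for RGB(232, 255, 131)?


R = 232 → E8 (hex)
G = 255 → FF (hex)
B = 131 → 83 (hex)
Hex = #E8FF83


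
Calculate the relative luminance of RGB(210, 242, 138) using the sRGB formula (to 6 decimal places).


Linearize each channel (sRGB transfer function): c = v/255; c_lin = c/12.92 if c ≤ 0.04045, else ((c+0.055)/1.055)^2.4
  R: 210/255 ≈ 0.823529 > 0.04045 → ((0.823529+0.055)/1.055)^2.4 ≈ 0.644480
  G: 242/255 ≈ 0.949020 > 0.04045 → ((0.949020+0.055)/1.055)^2.4 ≈ 0.887923
  B: 138/255 ≈ 0.541176 > 0.04045 → ((0.541176+0.055)/1.055)^2.4 ≈ 0.254152
R_lin = 0.644480, G_lin = 0.887923, B_lin = 0.254152
L = 0.2126×R + 0.7152×G + 0.0722×B
L = 0.2126×0.644480 + 0.7152×0.887923 + 0.0722×0.254152
L ≈ 0.790409


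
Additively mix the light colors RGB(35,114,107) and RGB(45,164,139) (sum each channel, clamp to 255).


Additive: each channel = min(255, C₁+C₂)
R: 35+45 = 80 → 80
G: 114+164 = 278 → 255
B: 107+139 = 246 → 246
= RGB(80, 255, 246)


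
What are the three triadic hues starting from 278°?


Triadic: equally spaced at 120° intervals
H1 = 278°
H2 = (278 + 120) mod 360 = 38°
H3 = (278 + 240) mod 360 = 158°
Triadic = 278°, 38°, 158°


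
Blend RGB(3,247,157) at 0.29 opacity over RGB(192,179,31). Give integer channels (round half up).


C = α×F + (1-α)×B, with 1-α = 0.71
R: 0.29×3 + 0.71×192 = 0.87 + 136.32 = 137.19 → 137
G: 0.29×247 + 0.71×179 = 71.63 + 127.09 = 198.72 → 199
B: 0.29×157 + 0.71×31 = 45.53 + 22.01 = 67.54 → 68
= RGB(137, 199, 68)


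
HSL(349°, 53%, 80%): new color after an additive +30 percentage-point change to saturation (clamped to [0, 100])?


Original S = 53%
Adjustment = +30 percentage points
New S = 53 + (30) = 83
Clamp to [0, 100] → 83
= HSL(349°, 83%, 80%)


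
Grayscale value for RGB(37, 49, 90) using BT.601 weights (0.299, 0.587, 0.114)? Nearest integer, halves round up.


Gray = 0.299×R + 0.587×G + 0.114×B
Gray = 0.299×37 + 0.587×49 + 0.114×90
Gray = 11.063 + 28.763 + 10.260
Gray = 50.086 → round half up → 50
Gray = 50


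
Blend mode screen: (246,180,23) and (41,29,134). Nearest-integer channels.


Screen: C = 255 - (255-A)×(255-B)/255, rounded to nearest integer
R: 255 - (255-246)×(255-41)/255 = 255 - 1926/255 ≈ 255 - 7.553 = 247.447 → 247
G: 255 - (255-180)×(255-29)/255 = 255 - 16950/255 ≈ 255 - 66.471 = 188.529 → 189
B: 255 - (255-23)×(255-134)/255 = 255 - 28072/255 ≈ 255 - 110.086 = 144.914 → 145
= RGB(247, 189, 145)


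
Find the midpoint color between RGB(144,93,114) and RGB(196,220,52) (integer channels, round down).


Midpoint: each channel = ⌊(C₁+C₂)/2⌋
R: ⌊(144+196)/2⌋ = 170
G: ⌊(93+220)/2⌋ = 156
B: ⌊(114+52)/2⌋ = 83
= RGB(170, 156, 83)


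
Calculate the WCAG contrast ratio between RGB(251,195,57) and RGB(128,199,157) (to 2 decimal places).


Linearize each sRGB channel c=v/255: c/12.92 if c ≤ 0.04045 else ((c+0.055)/1.055)^2.4
L = 0.2126×R_lin + 0.7152×G_lin + 0.0722×B_lin
Color 1 (251,195,57):
  R=251: 251/255≈0.9843 > 0.04045 → ((0.9843+0.055)/1.055)^2.4 ≈ 0.96469
  G=195: 195/255≈0.7647 > 0.04045 → ((0.7647+0.055)/1.055)^2.4 ≈ 0.54572
  B=57: 57/255≈0.2235 > 0.04045 → ((0.2235+0.055)/1.055)^2.4 ≈ 0.04092
  L1 = 0.2126×0.96469 + 0.7152×0.54572 + 0.0722×0.04092 ≈ 0.59835
Color 2 (128,199,157):
  R=128: 128/255≈0.5020 > 0.04045 → ((0.5020+0.055)/1.055)^2.4 ≈ 0.21586
  G=199: 199/255≈0.7804 > 0.04045 → ((0.7804+0.055)/1.055)^2.4 ≈ 0.57112
  B=157: 157/255≈0.6157 > 0.04045 → ((0.6157+0.055)/1.055)^2.4 ≈ 0.33716
  L2 = 0.2126×0.21586 + 0.7152×0.57112 + 0.0722×0.33716 ≈ 0.47870
Lighter = 0.59835, Darker = 0.47870
Ratio = (L_lighter + 0.05) / (L_darker + 0.05)
Ratio = (0.59835 + 0.05) / (0.47870 + 0.05) = 0.64835 / 0.52870 ≈ 1.2263
Ratio ≈ 1.23:1


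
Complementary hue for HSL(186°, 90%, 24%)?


Complement = opposite side of color wheel = hue + 180°
H' = (186 + 180) mod 360 = 6°
S and L unchanged.
= HSL(6°, 90%, 24%)


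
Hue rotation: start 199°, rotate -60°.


New hue = (H + rotation) mod 360
New hue = (199 -60) mod 360
= 139 mod 360
= 139°


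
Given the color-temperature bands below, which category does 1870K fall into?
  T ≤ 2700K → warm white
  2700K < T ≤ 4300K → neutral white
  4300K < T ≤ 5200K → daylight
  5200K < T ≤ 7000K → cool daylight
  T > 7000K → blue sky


Temperature: 1870K
1870K ≤ 2700K → warm white
Classification: warm white


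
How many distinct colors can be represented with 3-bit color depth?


Colors = 2^bits = 2^3
= 8 colors


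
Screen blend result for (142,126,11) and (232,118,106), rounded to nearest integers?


Screen: C = 255 - (255-A)×(255-B)/255, rounded to nearest integer
R: 255 - (255-142)×(255-232)/255 = 255 - 2599/255 ≈ 255 - 10.192 = 244.808 → 245
G: 255 - (255-126)×(255-118)/255 = 255 - 17673/255 ≈ 255 - 69.306 = 185.694 → 186
B: 255 - (255-11)×(255-106)/255 = 255 - 36356/255 ≈ 255 - 142.573 = 112.427 → 112
= RGB(245, 186, 112)


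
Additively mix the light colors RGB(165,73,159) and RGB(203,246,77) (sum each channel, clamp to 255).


Additive: each channel = min(255, C₁+C₂)
R: 165+203 = 368 → 255
G: 73+246 = 319 → 255
B: 159+77 = 236 → 236
= RGB(255, 255, 236)


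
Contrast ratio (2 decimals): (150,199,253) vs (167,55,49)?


Linearize each sRGB channel c=v/255: c/12.92 if c ≤ 0.04045 else ((c+0.055)/1.055)^2.4
L = 0.2126×R_lin + 0.7152×G_lin + 0.0722×B_lin
Color 1 (150,199,253):
  R=150: 150/255≈0.5882 > 0.04045 → ((0.5882+0.055)/1.055)^2.4 ≈ 0.30499
  G=199: 199/255≈0.7804 > 0.04045 → ((0.7804+0.055)/1.055)^2.4 ≈ 0.57112
  B=253: 253/255≈0.9922 > 0.04045 → ((0.9922+0.055)/1.055)^2.4 ≈ 0.98225
  L1 = 0.2126×0.30499 + 0.7152×0.57112 + 0.0722×0.98225 ≈ 0.54423
Color 2 (167,55,49):
  R=167: 167/255≈0.6549 > 0.04045 → ((0.6549+0.055)/1.055)^2.4 ≈ 0.38643
  G=55: 55/255≈0.2157 > 0.04045 → ((0.2157+0.055)/1.055)^2.4 ≈ 0.03820
  B=49: 49/255≈0.1922 > 0.04045 → ((0.1922+0.055)/1.055)^2.4 ≈ 0.03071
  L2 = 0.2126×0.38643 + 0.7152×0.03820 + 0.0722×0.03071 ≈ 0.11170
Lighter = 0.54423, Darker = 0.11170
Ratio = (L_lighter + 0.05) / (L_darker + 0.05)
Ratio = (0.54423 + 0.05) / (0.11170 + 0.05) = 0.59423 / 0.16170 ≈ 3.6750
Ratio ≈ 3.67:1


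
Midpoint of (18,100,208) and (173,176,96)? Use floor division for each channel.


Midpoint: each channel = ⌊(C₁+C₂)/2⌋
R: ⌊(18+173)/2⌋ = 95
G: ⌊(100+176)/2⌋ = 138
B: ⌊(208+96)/2⌋ = 152
= RGB(95, 138, 152)


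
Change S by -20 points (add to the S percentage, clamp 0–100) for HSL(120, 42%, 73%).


Original S = 42%
Adjustment = -20 percentage points
New S = 42 + (-20) = 22
Clamp to [0, 100] → 22
= HSL(120°, 22%, 73%)


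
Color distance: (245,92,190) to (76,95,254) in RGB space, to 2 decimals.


d = √[(R₁-R₂)² + (G₁-G₂)² + (B₁-B₂)²]
d = √[(245-76)² + (92-95)² + (190-254)²]
d = √[28561 + 9 + 4096]
d = √32666
d ≈ 180.74


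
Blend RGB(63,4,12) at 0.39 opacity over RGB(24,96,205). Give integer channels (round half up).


C = α×F + (1-α)×B, with 1-α = 0.61
R: 0.39×63 + 0.61×24 = 24.57 + 14.64 = 39.21 → 39
G: 0.39×4 + 0.61×96 = 1.56 + 58.56 = 60.12 → 60
B: 0.39×12 + 0.61×205 = 4.68 + 125.05 = 129.73 → 130
= RGB(39, 60, 130)


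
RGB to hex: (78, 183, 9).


R = 78 → 4E (hex)
G = 183 → B7 (hex)
B = 9 → 09 (hex)
Hex = #4EB709


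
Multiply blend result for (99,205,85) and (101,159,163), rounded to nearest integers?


Multiply: C = A×B/255, rounded to nearest integer
R: 99×101/255 = 9999/255 ≈ 39.212 → 39
G: 205×159/255 = 32595/255 ≈ 127.824 → 128
B: 85×163/255 = 13855/255 ≈ 54.333 → 54
= RGB(39, 128, 54)


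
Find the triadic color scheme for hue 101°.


Triadic: equally spaced at 120° intervals
H1 = 101°
H2 = (101 + 120) mod 360 = 221°
H3 = (101 + 240) mod 360 = 341°
Triadic = 101°, 221°, 341°


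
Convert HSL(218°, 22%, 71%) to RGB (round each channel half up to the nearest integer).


H=218°, S=0.22, L=0.71
C = (1-|2L-1|)×S = (1-|0.42|)×0.22 = 0.1276
H' = H/60 = 218/60 ≈ 3.6333; X = C×(1-|H' mod 2 - 1|) ≈ 0.0468
m = L - C/2 = 0.71 - 0.0638 = 0.6462
Sector ⌊H'⌋ = 3 → (R',G',B') = (0.0, ≈0.0468, 0.1276)
RGB = ((R'+m)×255, (G'+m)×255, (B'+m)×255) = (164.781, 176.7116, 197.319)
Round half up → RGB(165, 177, 197)


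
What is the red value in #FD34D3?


Color: #FD34D3
R = FD = 253
G = 34 = 52
B = D3 = 211
Red = 253


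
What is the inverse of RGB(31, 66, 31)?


Invert: (255-R, 255-G, 255-B)
R: 255-31 = 224
G: 255-66 = 189
B: 255-31 = 224
= RGB(224, 189, 224)


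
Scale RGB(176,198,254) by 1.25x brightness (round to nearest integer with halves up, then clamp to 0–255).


Multiply each channel by 1.25, round half up, clamp to [0, 255]
R: 176×1.25 = 220
G: 198×1.25 = 247.5 → round → 248
B: 254×1.25 = 317.5 → round → 318 → clamp → 255
= RGB(220, 248, 255)


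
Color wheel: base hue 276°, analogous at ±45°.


Base hue: 276°
Left analog: (276 - 45) mod 360 = 231°
Right analog: (276 + 45) mod 360 = 321°
Analogous hues = 231° and 321°


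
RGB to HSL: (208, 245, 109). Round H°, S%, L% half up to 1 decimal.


Normalize: R'=208/255≈0.8157, G'=245/255≈0.9608, B'=109/255≈0.4275
Max=245/255, Min=109/255, Δ=Max-Min=136/255
L = (Max+Min)/2 = (245+109)/510 = 354/510 = 0.69411… → L = 69.4%
L > 0.5 → S = Δ/(2-Max-Min) = 136/(510-245-109) = 136/156 = 0.87179… → S = 87.2%
(the 1/255 factors cancel in S and H, so raw channel differences can be used)
Max is G' → H = 60 × ((B-R)/Δ + 2) = 60 × ((109-208)/136 + 2)
  -99/136 + 2 = -0.7279… + 2 = 1.2720…
  H = 60 × 1.2720… = 76.323…° → H = 76.3°
= HSL(76.3°, 87.2%, 69.4%)


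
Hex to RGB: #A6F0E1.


A6 → 166 (R)
F0 → 240 (G)
E1 → 225 (B)
= RGB(166, 240, 225)


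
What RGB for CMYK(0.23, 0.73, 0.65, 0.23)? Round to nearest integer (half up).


R = 255 × (1-C) × (1-K) = 255 × 0.77 × 0.77 = 151.1895 → 151
G = 255 × (1-M) × (1-K) = 255 × 0.27 × 0.77 = 53.0145 → 53
B = 255 × (1-Y) × (1-K) = 255 × 0.35 × 0.77 = 68.7225 → 69
= RGB(151, 53, 69)


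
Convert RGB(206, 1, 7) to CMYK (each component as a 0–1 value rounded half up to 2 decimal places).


R'=206/255≈0.8078, G'=1/255≈0.0039, B'=7/255≈0.0275
K = 1 - max(R',G',B') = 1 - 206/255 = 49/255 = 0.19215… → 0.19
(1-R'-K)/(1-K) simplifies to (max-R)/max with max = 206:
C = (206-206)/206 = 0/206 = 0 → 0.00
M = (206-1)/206 = 205/206 = 0.99514… → 1.00
Y = (206-7)/206 = 199/206 = 0.96601… → 0.97
= CMYK(0.00, 1.00, 0.97, 0.19)


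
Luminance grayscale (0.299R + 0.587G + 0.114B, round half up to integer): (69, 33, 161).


Gray = 0.299×R + 0.587×G + 0.114×B
Gray = 0.299×69 + 0.587×33 + 0.114×161
Gray = 20.631 + 19.371 + 18.354
Gray = 58.356 → round half up → 58
Gray = 58


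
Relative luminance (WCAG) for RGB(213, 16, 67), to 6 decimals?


Linearize each channel (sRGB transfer function): c = v/255; c_lin = c/12.92 if c ≤ 0.04045, else ((c+0.055)/1.055)^2.4
  R: 213/255 ≈ 0.835294 > 0.04045 → ((0.835294+0.055)/1.055)^2.4 ≈ 0.665387
  G: 16/255 ≈ 0.062745 > 0.04045 → ((0.062745+0.055)/1.055)^2.4 ≈ 0.005182
  B: 67/255 ≈ 0.262745 > 0.04045 → ((0.262745+0.055)/1.055)^2.4 ≈ 0.056128
R_lin = 0.665387, G_lin = 0.005182, B_lin = 0.056128
L = 0.2126×R + 0.7152×G + 0.0722×B
L = 0.2126×0.665387 + 0.7152×0.005182 + 0.0722×0.056128
L ≈ 0.149220


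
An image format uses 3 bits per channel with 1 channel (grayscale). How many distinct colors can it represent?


Total bits = 3 bits/channel × 1 channels = 3 bits
Distinct colors = 2^3
= 8 colors


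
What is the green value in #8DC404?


Color: #8DC404
R = 8D = 141
G = C4 = 196
B = 04 = 4
Green = 196


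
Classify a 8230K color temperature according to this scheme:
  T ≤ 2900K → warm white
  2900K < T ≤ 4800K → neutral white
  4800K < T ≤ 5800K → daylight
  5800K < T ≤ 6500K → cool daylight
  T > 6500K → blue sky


Temperature: 8230K
8230K > 6500K → blue sky
Classification: blue sky


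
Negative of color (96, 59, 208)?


Invert: (255-R, 255-G, 255-B)
R: 255-96 = 159
G: 255-59 = 196
B: 255-208 = 47
= RGB(159, 196, 47)


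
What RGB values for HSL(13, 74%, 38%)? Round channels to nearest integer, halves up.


H=13°, S=0.74, L=0.38
C = (1-|2L-1|)×S = (1-|-0.24|)×0.74 = 0.5624
H' = H/60 = 13/60 ≈ 0.2167; X = C×(1-|H' mod 2 - 1|) ≈ 0.1219
m = L - C/2 = 0.38 - 0.2812 = 0.0988
Sector ⌊H'⌋ = 0 → (R',G',B') = (0.5624, ≈0.1219, 0.0)
RGB = ((R'+m)×255, (G'+m)×255, (B'+m)×255) = (168.606, 56.2666, 25.194)
Round half up → RGB(169, 56, 25)


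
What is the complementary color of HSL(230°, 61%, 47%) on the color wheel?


Complement = opposite side of color wheel = hue + 180°
H' = (230 + 180) mod 360 = 50°
S and L unchanged.
= HSL(50°, 61%, 47%)


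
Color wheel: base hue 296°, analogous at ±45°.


Base hue: 296°
Left analog: (296 - 45) mod 360 = 251°
Right analog: (296 + 45) mod 360 = 341°
Analogous hues = 251° and 341°


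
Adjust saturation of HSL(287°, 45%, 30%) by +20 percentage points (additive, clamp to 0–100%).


Original S = 45%
Adjustment = +20 percentage points
New S = 45 + (20) = 65
Clamp to [0, 100] → 65
= HSL(287°, 65%, 30%)


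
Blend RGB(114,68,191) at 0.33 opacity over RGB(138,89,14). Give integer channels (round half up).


C = α×F + (1-α)×B, with 1-α = 0.67
R: 0.33×114 + 0.67×138 = 37.62 + 92.46 = 130.08 → 130
G: 0.33×68 + 0.67×89 = 22.44 + 59.63 = 82.07 → 82
B: 0.33×191 + 0.67×14 = 63.03 + 9.38 = 72.41 → 72
= RGB(130, 82, 72)


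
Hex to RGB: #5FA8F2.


5F → 95 (R)
A8 → 168 (G)
F2 → 242 (B)
= RGB(95, 168, 242)


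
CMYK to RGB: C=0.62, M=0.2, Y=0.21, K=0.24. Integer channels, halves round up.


R = 255 × (1-C) × (1-K) = 255 × 0.38 × 0.76 = 73.644 → 74
G = 255 × (1-M) × (1-K) = 255 × 0.80 × 0.76 = 155.04 → 155
B = 255 × (1-Y) × (1-K) = 255 × 0.79 × 0.76 = 153.102 → 153
= RGB(74, 155, 153)


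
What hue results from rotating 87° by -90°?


New hue = (H + rotation) mod 360
New hue = (87 -90) mod 360
= -3 mod 360
= 357°


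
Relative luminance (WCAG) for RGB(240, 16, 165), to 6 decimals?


Linearize each channel (sRGB transfer function): c = v/255; c_lin = c/12.92 if c ≤ 0.04045, else ((c+0.055)/1.055)^2.4
  R: 240/255 ≈ 0.941176 > 0.04045 → ((0.941176+0.055)/1.055)^2.4 ≈ 0.871367
  G: 16/255 ≈ 0.062745 > 0.04045 → ((0.062745+0.055)/1.055)^2.4 ≈ 0.005182
  B: 165/255 ≈ 0.647059 > 0.04045 → ((0.647059+0.055)/1.055)^2.4 ≈ 0.376262
R_lin = 0.871367, G_lin = 0.005182, B_lin = 0.376262
L = 0.2126×R + 0.7152×G + 0.0722×B
L = 0.2126×0.871367 + 0.7152×0.005182 + 0.0722×0.376262
L ≈ 0.216125


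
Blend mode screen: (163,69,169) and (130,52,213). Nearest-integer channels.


Screen: C = 255 - (255-A)×(255-B)/255, rounded to nearest integer
R: 255 - (255-163)×(255-130)/255 = 255 - 11500/255 ≈ 255 - 45.098 = 209.902 → 210
G: 255 - (255-69)×(255-52)/255 = 255 - 37758/255 ≈ 255 - 148.071 = 106.929 → 107
B: 255 - (255-169)×(255-213)/255 = 255 - 3612/255 ≈ 255 - 14.165 = 240.835 → 241
= RGB(210, 107, 241)


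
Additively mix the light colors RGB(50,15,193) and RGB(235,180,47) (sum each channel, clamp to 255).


Additive: each channel = min(255, C₁+C₂)
R: 50+235 = 285 → 255
G: 15+180 = 195 → 195
B: 193+47 = 240 → 240
= RGB(255, 195, 240)


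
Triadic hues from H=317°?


Triadic: equally spaced at 120° intervals
H1 = 317°
H2 = (317 + 120) mod 360 = 77°
H3 = (317 + 240) mod 360 = 197°
Triadic = 317°, 77°, 197°


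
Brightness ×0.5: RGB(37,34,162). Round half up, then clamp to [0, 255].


Multiply each channel by 0.5, round half up, clamp to [0, 255]
R: 37×0.5 = 18.5 → round → 19
G: 34×0.5 = 17
B: 162×0.5 = 81
= RGB(19, 17, 81)


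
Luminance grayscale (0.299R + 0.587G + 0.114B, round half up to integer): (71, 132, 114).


Gray = 0.299×R + 0.587×G + 0.114×B
Gray = 0.299×71 + 0.587×132 + 0.114×114
Gray = 21.229 + 77.484 + 12.996
Gray = 111.709 → round half up → 112
Gray = 112


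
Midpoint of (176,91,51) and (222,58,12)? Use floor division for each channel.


Midpoint: each channel = ⌊(C₁+C₂)/2⌋
R: ⌊(176+222)/2⌋ = 199
G: ⌊(91+58)/2⌋ = 74
B: ⌊(51+12)/2⌋ = 31
= RGB(199, 74, 31)


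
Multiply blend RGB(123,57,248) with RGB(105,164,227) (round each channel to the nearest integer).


Multiply: C = A×B/255, rounded to nearest integer
R: 123×105/255 = 12915/255 ≈ 50.647 → 51
G: 57×164/255 = 9348/255 ≈ 36.659 → 37
B: 248×227/255 = 56296/255 ≈ 220.769 → 221
= RGB(51, 37, 221)


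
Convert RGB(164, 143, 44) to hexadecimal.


R = 164 → A4 (hex)
G = 143 → 8F (hex)
B = 44 → 2C (hex)
Hex = #A48F2C


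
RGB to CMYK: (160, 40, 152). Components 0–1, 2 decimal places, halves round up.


R'=160/255≈0.6275, G'=40/255≈0.1569, B'=152/255≈0.5961
K = 1 - max(R',G',B') = 1 - 160/255 = 95/255 = 0.37254… → 0.37
(1-R'-K)/(1-K) simplifies to (max-R)/max with max = 160:
C = (160-160)/160 = 0/160 = 0 → 0.00
M = (160-40)/160 = 120/160 = 0.75 → 0.75
Y = (160-152)/160 = 8/160 = 0.05 → 0.05
= CMYK(0.00, 0.75, 0.05, 0.37)


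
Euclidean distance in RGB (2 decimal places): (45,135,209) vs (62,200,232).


d = √[(R₁-R₂)² + (G₁-G₂)² + (B₁-B₂)²]
d = √[(45-62)² + (135-200)² + (209-232)²]
d = √[289 + 4225 + 529]
d = √5043
d ≈ 71.01


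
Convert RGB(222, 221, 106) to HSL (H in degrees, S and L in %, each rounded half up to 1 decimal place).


Normalize: R'=222/255≈0.8706, G'=221/255≈0.8667, B'=106/255≈0.4157
Max=222/255, Min=106/255, Δ=Max-Min=116/255
L = (Max+Min)/2 = (222+106)/510 = 328/510 = 0.64313… → L = 64.3%
L > 0.5 → S = Δ/(2-Max-Min) = 116/(510-222-106) = 116/182 = 0.63736… → S = 63.7%
(the 1/255 factors cancel in S and H, so raw channel differences can be used)
Max is R' → H = 60 × (((G-B)/Δ) mod 6) = 60 × (((221-106)/116) mod 6)
  115/116 = 0.9913…
  H = 60 × 0.9913… = 59.482…° → H = 59.5°
= HSL(59.5°, 63.7%, 64.3%)


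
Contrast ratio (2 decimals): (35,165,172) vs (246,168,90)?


Linearize each sRGB channel c=v/255: c/12.92 if c ≤ 0.04045 else ((c+0.055)/1.055)^2.4
L = 0.2126×R_lin + 0.7152×G_lin + 0.0722×B_lin
Color 1 (35,165,172):
  R=35: 35/255≈0.1373 > 0.04045 → ((0.1373+0.055)/1.055)^2.4 ≈ 0.01681
  G=165: 165/255≈0.6471 > 0.04045 → ((0.6471+0.055)/1.055)^2.4 ≈ 0.37626
  B=172: 172/255≈0.6745 > 0.04045 → ((0.6745+0.055)/1.055)^2.4 ≈ 0.41254
  L1 = 0.2126×0.01681 + 0.7152×0.37626 + 0.0722×0.41254 ≈ 0.30246
Color 2 (246,168,90):
  R=246: 246/255≈0.9647 > 0.04045 → ((0.9647+0.055)/1.055)^2.4 ≈ 0.92158
  G=168: 168/255≈0.6588 > 0.04045 → ((0.6588+0.055)/1.055)^2.4 ≈ 0.39157
  B=90: 90/255≈0.3529 > 0.04045 → ((0.3529+0.055)/1.055)^2.4 ≈ 0.10224
  L2 = 0.2126×0.92158 + 0.7152×0.39157 + 0.0722×0.10224 ≈ 0.48336
Lighter = 0.48336, Darker = 0.30246
Ratio = (L_lighter + 0.05) / (L_darker + 0.05)
Ratio = (0.48336 + 0.05) / (0.30246 + 0.05) = 0.53336 / 0.35246 ≈ 1.5133
Ratio ≈ 1.51:1


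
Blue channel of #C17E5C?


Color: #C17E5C
R = C1 = 193
G = 7E = 126
B = 5C = 92
Blue = 92


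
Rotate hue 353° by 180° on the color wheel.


New hue = (H + rotation) mod 360
New hue = (353 + 180) mod 360
= 533 mod 360
= 173°


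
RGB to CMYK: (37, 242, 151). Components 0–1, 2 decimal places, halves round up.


R'=37/255≈0.1451, G'=242/255≈0.9490, B'=151/255≈0.5922
K = 1 - max(R',G',B') = 1 - 242/255 = 13/255 = 0.05098… → 0.05
(1-R'-K)/(1-K) simplifies to (max-R)/max with max = 242:
C = (242-37)/242 = 205/242 = 0.84710… → 0.85
M = (242-242)/242 = 0/242 = 0 → 0.00
Y = (242-151)/242 = 91/242 = 0.37603… → 0.38
= CMYK(0.85, 0.00, 0.38, 0.05)


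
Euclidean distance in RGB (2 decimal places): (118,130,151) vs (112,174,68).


d = √[(R₁-R₂)² + (G₁-G₂)² + (B₁-B₂)²]
d = √[(118-112)² + (130-174)² + (151-68)²]
d = √[36 + 1936 + 6889]
d = √8861
d ≈ 94.13


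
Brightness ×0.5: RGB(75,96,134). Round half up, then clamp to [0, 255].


Multiply each channel by 0.5, round half up, clamp to [0, 255]
R: 75×0.5 = 37.5 → round → 38
G: 96×0.5 = 48
B: 134×0.5 = 67
= RGB(38, 48, 67)


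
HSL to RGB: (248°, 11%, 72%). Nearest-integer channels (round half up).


H=248°, S=0.11, L=0.72
C = (1-|2L-1|)×S = (1-|0.44|)×0.11 = 0.0616
H' = H/60 = 248/60 ≈ 4.1333; X = C×(1-|H' mod 2 - 1|) ≈ 0.0082
m = L - C/2 = 0.72 - 0.0308 = 0.6892
Sector ⌊H'⌋ = 4 → (R',G',B') = (≈0.0082, 0.0, 0.0616)
RGB = ((R'+m)×255, (G'+m)×255, (B'+m)×255) = (177.8404, 175.746, 191.454)
Round half up → RGB(178, 176, 191)


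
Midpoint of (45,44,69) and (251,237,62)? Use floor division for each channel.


Midpoint: each channel = ⌊(C₁+C₂)/2⌋
R: ⌊(45+251)/2⌋ = 148
G: ⌊(44+237)/2⌋ = 140
B: ⌊(69+62)/2⌋ = 65
= RGB(148, 140, 65)


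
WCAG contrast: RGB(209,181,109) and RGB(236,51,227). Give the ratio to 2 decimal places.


Linearize each sRGB channel c=v/255: c/12.92 if c ≤ 0.04045 else ((c+0.055)/1.055)^2.4
L = 0.2126×R_lin + 0.7152×G_lin + 0.0722×B_lin
Color 1 (209,181,109):
  R=209: 209/255≈0.8196 > 0.04045 → ((0.8196+0.055)/1.055)^2.4 ≈ 0.63760
  G=181: 181/255≈0.7098 > 0.04045 → ((0.7098+0.055)/1.055)^2.4 ≈ 0.46208
  B=109: 109/255≈0.4275 > 0.04045 → ((0.4275+0.055)/1.055)^2.4 ≈ 0.15293
  L1 = 0.2126×0.63760 + 0.7152×0.46208 + 0.0722×0.15293 ≈ 0.47707
Color 2 (236,51,227):
  R=236: 236/255≈0.9255 > 0.04045 → ((0.9255+0.055)/1.055)^2.4 ≈ 0.83880
  G=51: 51/255≈0.2000 > 0.04045 → ((0.2000+0.055)/1.055)^2.4 ≈ 0.03310
  B=227: 227/255≈0.8902 > 0.04045 → ((0.8902+0.055)/1.055)^2.4 ≈ 0.76815
  L2 = 0.2126×0.83880 + 0.7152×0.03310 + 0.0722×0.76815 ≈ 0.25747
Lighter = 0.47707, Darker = 0.25747
Ratio = (L_lighter + 0.05) / (L_darker + 0.05)
Ratio = (0.47707 + 0.05) / (0.25747 + 0.05) = 0.52707 / 0.30747 ≈ 1.7142
Ratio ≈ 1.71:1


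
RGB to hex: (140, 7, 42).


R = 140 → 8C (hex)
G = 7 → 07 (hex)
B = 42 → 2A (hex)
Hex = #8C072A


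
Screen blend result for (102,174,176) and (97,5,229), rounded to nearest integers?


Screen: C = 255 - (255-A)×(255-B)/255, rounded to nearest integer
R: 255 - (255-102)×(255-97)/255 = 255 - 24174/255 ≈ 255 - 94.800 = 160.200 → 160
G: 255 - (255-174)×(255-5)/255 = 255 - 20250/255 ≈ 255 - 79.412 = 175.588 → 176
B: 255 - (255-176)×(255-229)/255 = 255 - 2054/255 ≈ 255 - 8.055 = 246.945 → 247
= RGB(160, 176, 247)


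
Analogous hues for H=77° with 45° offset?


Base hue: 77°
Left analog: (77 - 45) mod 360 = 32°
Right analog: (77 + 45) mod 360 = 122°
Analogous hues = 32° and 122°


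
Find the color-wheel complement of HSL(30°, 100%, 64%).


Complement = opposite side of color wheel = hue + 180°
H' = (30 + 180) mod 360 = 210°
S and L unchanged.
= HSL(210°, 100%, 64%)


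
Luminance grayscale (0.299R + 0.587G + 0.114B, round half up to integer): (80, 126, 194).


Gray = 0.299×R + 0.587×G + 0.114×B
Gray = 0.299×80 + 0.587×126 + 0.114×194
Gray = 23.920 + 73.962 + 22.116
Gray = 119.998 → round half up → 120
Gray = 120


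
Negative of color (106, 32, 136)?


Invert: (255-R, 255-G, 255-B)
R: 255-106 = 149
G: 255-32 = 223
B: 255-136 = 119
= RGB(149, 223, 119)


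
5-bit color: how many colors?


Colors = 2^bits = 2^5
= 32 colors


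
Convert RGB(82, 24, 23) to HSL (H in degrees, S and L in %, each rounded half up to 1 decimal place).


Normalize: R'=82/255≈0.3216, G'=24/255≈0.0941, B'=23/255≈0.0902
Max=82/255, Min=23/255, Δ=Max-Min=59/255
L = (Max+Min)/2 = (82+23)/510 = 105/510 = 0.20588… → L = 20.6%
L ≤ 0.5 → S = Δ/(Max+Min) = 59/(82+23) = 59/105 = 0.56190… → S = 56.2%
(the 1/255 factors cancel in S and H, so raw channel differences can be used)
Max is R' → H = 60 × (((G-B)/Δ) mod 6) = 60 × (((24-23)/59) mod 6)
  1/59 = 0.0169…
  H = 60 × 0.0169… = 1.016…° → H = 1.0°
= HSL(1.0°, 56.2%, 20.6%)


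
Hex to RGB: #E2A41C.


E2 → 226 (R)
A4 → 164 (G)
1C → 28 (B)
= RGB(226, 164, 28)


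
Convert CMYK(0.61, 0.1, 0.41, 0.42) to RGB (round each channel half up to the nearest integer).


R = 255 × (1-C) × (1-K) = 255 × 0.39 × 0.58 = 57.681 → 58
G = 255 × (1-M) × (1-K) = 255 × 0.90 × 0.58 = 133.11 → 133
B = 255 × (1-Y) × (1-K) = 255 × 0.59 × 0.58 = 87.261 → 87
= RGB(58, 133, 87)


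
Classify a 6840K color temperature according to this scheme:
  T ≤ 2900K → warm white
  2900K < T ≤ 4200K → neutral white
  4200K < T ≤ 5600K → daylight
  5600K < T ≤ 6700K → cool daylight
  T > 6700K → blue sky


Temperature: 6840K
6840K > 6700K → blue sky
Classification: blue sky


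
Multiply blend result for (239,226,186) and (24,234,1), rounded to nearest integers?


Multiply: C = A×B/255, rounded to nearest integer
R: 239×24/255 = 5736/255 ≈ 22.494 → 22
G: 226×234/255 = 52884/255 ≈ 207.388 → 207
B: 186×1/255 = 186/255 ≈ 0.729 → 1
= RGB(22, 207, 1)


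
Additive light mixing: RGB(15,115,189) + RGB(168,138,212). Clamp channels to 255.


Additive: each channel = min(255, C₁+C₂)
R: 15+168 = 183 → 183
G: 115+138 = 253 → 253
B: 189+212 = 401 → 255
= RGB(183, 253, 255)


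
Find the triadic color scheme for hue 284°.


Triadic: equally spaced at 120° intervals
H1 = 284°
H2 = (284 + 120) mod 360 = 44°
H3 = (284 + 240) mod 360 = 164°
Triadic = 284°, 44°, 164°


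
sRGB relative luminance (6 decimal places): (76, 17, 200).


Linearize each channel (sRGB transfer function): c = v/255; c_lin = c/12.92 if c ≤ 0.04045, else ((c+0.055)/1.055)^2.4
  R: 76/255 ≈ 0.298039 > 0.04045 → ((0.298039+0.055)/1.055)^2.4 ≈ 0.072272
  G: 17/255 ≈ 0.066667 > 0.04045 → ((0.066667+0.055)/1.055)^2.4 ≈ 0.005605
  B: 200/255 ≈ 0.784314 > 0.04045 → ((0.784314+0.055)/1.055)^2.4 ≈ 0.577580
R_lin = 0.072272, G_lin = 0.005605, B_lin = 0.577580
L = 0.2126×R + 0.7152×G + 0.0722×B
L = 0.2126×0.072272 + 0.7152×0.005605 + 0.0722×0.577580
L ≈ 0.061075


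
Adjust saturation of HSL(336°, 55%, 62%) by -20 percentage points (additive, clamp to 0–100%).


Original S = 55%
Adjustment = -20 percentage points
New S = 55 + (-20) = 35
Clamp to [0, 100] → 35
= HSL(336°, 35%, 62%)


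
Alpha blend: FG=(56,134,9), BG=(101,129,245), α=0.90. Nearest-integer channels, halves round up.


C = α×F + (1-α)×B, with 1-α = 0.10
R: 0.90×56 + 0.10×101 = 50.40 + 10.10 = 60.50 → 61
G: 0.90×134 + 0.10×129 = 120.60 + 12.90 = 133.50 → 134
B: 0.90×9 + 0.10×245 = 8.10 + 24.50 = 32.60 → 33
= RGB(61, 134, 33)


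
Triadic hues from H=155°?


Triadic: equally spaced at 120° intervals
H1 = 155°
H2 = (155 + 120) mod 360 = 275°
H3 = (155 + 240) mod 360 = 35°
Triadic = 155°, 275°, 35°


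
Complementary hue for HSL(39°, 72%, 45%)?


Complement = opposite side of color wheel = hue + 180°
H' = (39 + 180) mod 360 = 219°
S and L unchanged.
= HSL(219°, 72%, 45%)


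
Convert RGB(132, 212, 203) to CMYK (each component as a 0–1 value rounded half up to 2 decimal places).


R'=132/255≈0.5176, G'=212/255≈0.8314, B'=203/255≈0.7961
K = 1 - max(R',G',B') = 1 - 212/255 = 43/255 = 0.16862… → 0.17
(1-R'-K)/(1-K) simplifies to (max-R)/max with max = 212:
C = (212-132)/212 = 80/212 = 0.37735… → 0.38
M = (212-212)/212 = 0/212 = 0 → 0.00
Y = (212-203)/212 = 9/212 = 0.04245… → 0.04
= CMYK(0.38, 0.00, 0.04, 0.17)


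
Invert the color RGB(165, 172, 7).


Invert: (255-R, 255-G, 255-B)
R: 255-165 = 90
G: 255-172 = 83
B: 255-7 = 248
= RGB(90, 83, 248)


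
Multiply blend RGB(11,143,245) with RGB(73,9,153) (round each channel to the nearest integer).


Multiply: C = A×B/255, rounded to nearest integer
R: 11×73/255 = 803/255 ≈ 3.149 → 3
G: 143×9/255 = 1287/255 ≈ 5.047 → 5
B: 245×153/255 = 37485/255 ≈ 147.000 → 147
= RGB(3, 5, 147)


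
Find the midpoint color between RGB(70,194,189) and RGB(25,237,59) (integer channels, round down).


Midpoint: each channel = ⌊(C₁+C₂)/2⌋
R: ⌊(70+25)/2⌋ = 47
G: ⌊(194+237)/2⌋ = 215
B: ⌊(189+59)/2⌋ = 124
= RGB(47, 215, 124)


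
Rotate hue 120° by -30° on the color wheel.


New hue = (H + rotation) mod 360
New hue = (120 -30) mod 360
= 90 mod 360
= 90°


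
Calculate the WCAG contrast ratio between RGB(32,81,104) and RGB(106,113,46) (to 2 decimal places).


Linearize each sRGB channel c=v/255: c/12.92 if c ≤ 0.04045 else ((c+0.055)/1.055)^2.4
L = 0.2126×R_lin + 0.7152×G_lin + 0.0722×B_lin
Color 1 (32,81,104):
  R=32: 32/255≈0.1255 > 0.04045 → ((0.1255+0.055)/1.055)^2.4 ≈ 0.01444
  G=81: 81/255≈0.3176 > 0.04045 → ((0.3176+0.055)/1.055)^2.4 ≈ 0.08228
  B=104: 104/255≈0.4078 > 0.04045 → ((0.4078+0.055)/1.055)^2.4 ≈ 0.13843
  L1 = 0.2126×0.01444 + 0.7152×0.08228 + 0.0722×0.13843 ≈ 0.07191
Color 2 (106,113,46):
  R=106: 106/255≈0.4157 > 0.04045 → ((0.4157+0.055)/1.055)^2.4 ≈ 0.14413
  G=113: 113/255≈0.4431 > 0.04045 → ((0.4431+0.055)/1.055)^2.4 ≈ 0.16513
  B=46: 46/255≈0.1804 > 0.04045 → ((0.1804+0.055)/1.055)^2.4 ≈ 0.02732
  L2 = 0.2126×0.14413 + 0.7152×0.16513 + 0.0722×0.02732 ≈ 0.15072
Lighter = 0.15072, Darker = 0.07191
Ratio = (L_lighter + 0.05) / (L_darker + 0.05)
Ratio = (0.15072 + 0.05) / (0.07191 + 0.05) = 0.20072 / 0.12191 ≈ 1.6464
Ratio ≈ 1.65:1


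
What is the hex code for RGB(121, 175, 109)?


R = 121 → 79 (hex)
G = 175 → AF (hex)
B = 109 → 6D (hex)
Hex = #79AF6D


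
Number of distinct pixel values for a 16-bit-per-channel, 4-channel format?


Total bits = 16 bits/channel × 4 channels = 64 bits
Distinct pixel values = 2^64
= 18,446,744,073,709,551,616 pixel values


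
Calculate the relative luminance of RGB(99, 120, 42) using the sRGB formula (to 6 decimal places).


Linearize each channel (sRGB transfer function): c = v/255; c_lin = c/12.92 if c ≤ 0.04045, else ((c+0.055)/1.055)^2.4
  R: 99/255 ≈ 0.388235 > 0.04045 → ((0.388235+0.055)/1.055)^2.4 ≈ 0.124772
  G: 120/255 ≈ 0.470588 > 0.04045 → ((0.470588+0.055)/1.055)^2.4 ≈ 0.187821
  B: 42/255 ≈ 0.164706 > 0.04045 → ((0.164706+0.055)/1.055)^2.4 ≈ 0.023153
R_lin = 0.124772, G_lin = 0.187821, B_lin = 0.023153
L = 0.2126×R + 0.7152×G + 0.0722×B
L = 0.2126×0.124772 + 0.7152×0.187821 + 0.0722×0.023153
L ≈ 0.162528


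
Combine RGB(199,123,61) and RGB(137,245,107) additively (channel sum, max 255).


Additive: each channel = min(255, C₁+C₂)
R: 199+137 = 336 → 255
G: 123+245 = 368 → 255
B: 61+107 = 168 → 168
= RGB(255, 255, 168)


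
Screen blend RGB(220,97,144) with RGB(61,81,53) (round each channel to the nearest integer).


Screen: C = 255 - (255-A)×(255-B)/255, rounded to nearest integer
R: 255 - (255-220)×(255-61)/255 = 255 - 6790/255 ≈ 255 - 26.627 = 228.373 → 228
G: 255 - (255-97)×(255-81)/255 = 255 - 27492/255 ≈ 255 - 107.812 = 147.188 → 147
B: 255 - (255-144)×(255-53)/255 = 255 - 22422/255 ≈ 255 - 87.929 = 167.071 → 167
= RGB(228, 147, 167)


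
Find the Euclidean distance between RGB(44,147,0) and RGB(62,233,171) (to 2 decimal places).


d = √[(R₁-R₂)² + (G₁-G₂)² + (B₁-B₂)²]
d = √[(44-62)² + (147-233)² + (0-171)²]
d = √[324 + 7396 + 29241]
d = √36961
d ≈ 192.25


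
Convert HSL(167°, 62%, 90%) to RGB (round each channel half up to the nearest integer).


H=167°, S=0.62, L=0.90
C = (1-|2L-1|)×S = (1-|0.80|)×0.62 = 0.124
H' = H/60 = 167/60 ≈ 2.7833; X = C×(1-|H' mod 2 - 1|) ≈ 0.0971
m = L - C/2 = 0.90 - 0.062 = 0.838
Sector ⌊H'⌋ = 2 → (R',G',B') = (0.0, 0.124, ≈0.0971)
RGB = ((R'+m)×255, (G'+m)×255, (B'+m)×255) = (213.69, 245.31, 238.459)
Round half up → RGB(214, 245, 238)


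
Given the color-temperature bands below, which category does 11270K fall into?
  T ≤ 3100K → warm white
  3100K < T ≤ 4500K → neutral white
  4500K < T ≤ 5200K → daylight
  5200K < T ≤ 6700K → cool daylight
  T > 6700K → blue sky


Temperature: 11270K
11270K > 6700K → blue sky
Classification: blue sky
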